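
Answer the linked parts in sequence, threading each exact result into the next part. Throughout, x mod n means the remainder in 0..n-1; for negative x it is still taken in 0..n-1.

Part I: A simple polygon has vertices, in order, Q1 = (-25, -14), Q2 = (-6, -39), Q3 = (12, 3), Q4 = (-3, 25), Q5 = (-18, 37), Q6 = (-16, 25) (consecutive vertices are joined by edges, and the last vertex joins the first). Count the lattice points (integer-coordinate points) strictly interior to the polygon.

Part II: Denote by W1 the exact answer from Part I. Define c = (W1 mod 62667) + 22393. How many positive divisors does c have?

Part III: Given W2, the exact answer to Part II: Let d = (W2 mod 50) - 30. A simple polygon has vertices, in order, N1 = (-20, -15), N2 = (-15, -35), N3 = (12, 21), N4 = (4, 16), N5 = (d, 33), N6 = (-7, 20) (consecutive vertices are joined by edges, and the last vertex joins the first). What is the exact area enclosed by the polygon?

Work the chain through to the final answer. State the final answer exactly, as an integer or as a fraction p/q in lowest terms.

Part I: cross terms: (-25*-39 - -6*-14)=891, (-6*3 - 12*-39)=450, (12*25 - -3*3)=309, (-3*37 - -18*25)=339, (-18*25 - -16*37)=142, (-16*-14 - -25*25)=849; twice the area = |2980| = 2980; area = 1490; boundary points = 1 + 6 + 1 + 3 + 2 + 3 = 16; strictly interior points = area - boundary/2 + 1 = 1483; answer 1483
Part II: W1 = 1483; c = 23876; 23876 = 2^2 * 47 * 127; number of divisors = (2+1) * (1+1) * (1+1) = 12; answer 12
Part III: W2 = 12; d = -18; cross terms: (-20*-35 - -15*-15)=475, (-15*21 - 12*-35)=105, (12*16 - 4*21)=108, (4*33 - -18*16)=420, (-18*20 - -7*33)=-129, (-7*-15 - -20*20)=505; twice the area = |1484| = 1484; area = 742; answer 742

742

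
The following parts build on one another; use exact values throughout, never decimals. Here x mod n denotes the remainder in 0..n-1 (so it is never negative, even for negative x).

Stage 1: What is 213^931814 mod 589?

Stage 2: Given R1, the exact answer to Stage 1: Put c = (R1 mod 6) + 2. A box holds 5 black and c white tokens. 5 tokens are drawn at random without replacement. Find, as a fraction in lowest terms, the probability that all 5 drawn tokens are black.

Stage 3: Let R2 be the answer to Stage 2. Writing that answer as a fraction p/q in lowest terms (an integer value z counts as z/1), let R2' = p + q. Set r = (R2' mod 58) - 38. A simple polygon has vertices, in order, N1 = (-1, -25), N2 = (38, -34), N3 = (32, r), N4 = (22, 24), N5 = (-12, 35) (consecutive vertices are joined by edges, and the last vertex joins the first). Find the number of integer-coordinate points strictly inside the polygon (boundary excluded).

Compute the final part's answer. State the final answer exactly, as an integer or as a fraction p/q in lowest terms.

2264

Stage 1: squarings mod 589: 213^1=213, 213^2=16, 213^4=256, 213^8=157, 213^16=500, 213^32=264, 213^64=194, 213^128=529, 213^256=66, 213^512=233, 213^1024=101, 213^2048=188, 213^4096=4, 213^8192=16, 213^16384=256, 213^32768=157, 213^65536=500, 213^131072=264, 213^262144=194, 213^524288=529; 213^931814 = 213^2 * 213^4 * 213^32 * 213^64 * 213^128 * 213^256 * 213^512 * 213^1024 * 213^4096 * 213^8192 * 213^131072 * 213^262144 * 213^524288 = 442 (mod 589); answer 442
Stage 2: R1 = 442; c = 6; total draws C(11,5) = 462; favorable C(5,5) = 1; P = 1/462; answer 1/462
Stage 3: R2 = 1/462; threaded value p + q = 463; r = 19; cross terms: (-1*-34 - 38*-25)=984, (38*19 - 32*-34)=1810, (32*24 - 22*19)=350, (22*35 - -12*24)=1058, (-12*-25 - -1*35)=335; twice the area = |4537| = 4537; area = 4537/2; boundary points = 3 + 1 + 5 + 1 + 1 = 11; strictly interior points = area - boundary/2 + 1 = 2264; answer 2264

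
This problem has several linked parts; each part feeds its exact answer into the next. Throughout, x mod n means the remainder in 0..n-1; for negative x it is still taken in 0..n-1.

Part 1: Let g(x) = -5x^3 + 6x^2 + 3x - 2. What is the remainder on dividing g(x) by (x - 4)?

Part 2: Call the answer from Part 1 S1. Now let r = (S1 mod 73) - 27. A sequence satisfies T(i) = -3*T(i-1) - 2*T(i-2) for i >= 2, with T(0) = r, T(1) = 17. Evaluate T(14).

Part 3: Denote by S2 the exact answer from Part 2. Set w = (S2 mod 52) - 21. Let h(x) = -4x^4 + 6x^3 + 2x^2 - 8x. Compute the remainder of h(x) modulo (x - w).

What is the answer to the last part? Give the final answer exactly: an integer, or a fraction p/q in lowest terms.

-1243200

Part 1: remainder = value at the root: -5*(4)^3 + 6*(4)^2 + 3*(4)^1 - 2 = (-320) + (96) + (12) + (-2) = -214; answer -214
Part 2: S1 = -214; r = -22; T(2) = -3*(17) - 2*(-22) = -7; iterating: T(2)=-7, T(3)=-13, T(4)=53, T(5)=-133, T(6)=293, T(7)=-613, T(8)=1253, T(9)=-2533, T(10)=5093, T(11)=-10213, T(12)=20453, T(13)=-40933, T(14)=81893; answer 81893
Part 3: S2 = 81893; w = 24; remainder = value at the root: -4*(24)^4 + 6*(24)^3 + 2*(24)^2 - 8*(24)^1 = (-1327104) + (82944) + (1152) + (-192) = -1243200; answer -1243200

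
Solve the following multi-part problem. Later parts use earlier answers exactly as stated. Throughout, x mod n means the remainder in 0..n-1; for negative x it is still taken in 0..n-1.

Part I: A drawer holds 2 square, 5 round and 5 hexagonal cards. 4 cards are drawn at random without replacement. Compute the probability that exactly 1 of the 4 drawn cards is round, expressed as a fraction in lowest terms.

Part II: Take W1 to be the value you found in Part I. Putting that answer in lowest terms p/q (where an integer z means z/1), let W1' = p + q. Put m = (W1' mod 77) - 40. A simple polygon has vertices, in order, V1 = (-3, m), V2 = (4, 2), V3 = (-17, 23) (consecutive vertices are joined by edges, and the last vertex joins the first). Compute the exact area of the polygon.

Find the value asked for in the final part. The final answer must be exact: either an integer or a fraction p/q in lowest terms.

Part I: total draws C(12,4) = 495; favorable C(5,1)*C(7,3) = 175; P = 35/99; answer 35/99
Part II: W1 = 35/99; threaded value p + q = 134; m = 17; cross terms: (-3*2 - 4*17)=-74, (4*23 - -17*2)=126, (-17*17 - -3*23)=-220; twice the area = |-168| = 168; area = 84; answer 84

84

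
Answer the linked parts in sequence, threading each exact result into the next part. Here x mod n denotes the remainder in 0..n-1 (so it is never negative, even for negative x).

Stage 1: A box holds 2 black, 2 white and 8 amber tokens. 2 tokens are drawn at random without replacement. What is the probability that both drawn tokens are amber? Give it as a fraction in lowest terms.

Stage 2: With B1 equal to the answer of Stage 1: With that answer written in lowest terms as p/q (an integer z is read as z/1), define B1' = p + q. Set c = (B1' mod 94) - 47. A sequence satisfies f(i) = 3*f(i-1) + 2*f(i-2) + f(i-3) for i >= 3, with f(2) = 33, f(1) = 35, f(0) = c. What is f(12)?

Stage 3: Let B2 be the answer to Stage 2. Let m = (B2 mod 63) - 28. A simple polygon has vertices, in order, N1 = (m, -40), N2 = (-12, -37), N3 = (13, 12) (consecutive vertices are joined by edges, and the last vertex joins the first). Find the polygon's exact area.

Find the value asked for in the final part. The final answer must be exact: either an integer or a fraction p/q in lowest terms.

Stage 1: total draws C(12,2) = 66; favorable C(8,2) = 28; P = 14/33; answer 14/33
Stage 2: B1 = 14/33; threaded value p + q = 47; c = 0; f(3) = 3*(33) + 2*(35) + 1*(0) = 169; iterating: f(3)=169, f(4)=608, f(5)=2195, f(6)=7970, f(7)=28908, f(8)=104859, f(9)=380363, f(10)=1379715, f(11)=5004730, f(12)=18153983; answer 18153983
Stage 3: B2 = 18153983; m = 1; cross terms: (1*-37 - -12*-40)=-517, (-12*12 - 13*-37)=337, (13*-40 - 1*12)=-532; twice the area = |-712| = 712; area = 356; answer 356

356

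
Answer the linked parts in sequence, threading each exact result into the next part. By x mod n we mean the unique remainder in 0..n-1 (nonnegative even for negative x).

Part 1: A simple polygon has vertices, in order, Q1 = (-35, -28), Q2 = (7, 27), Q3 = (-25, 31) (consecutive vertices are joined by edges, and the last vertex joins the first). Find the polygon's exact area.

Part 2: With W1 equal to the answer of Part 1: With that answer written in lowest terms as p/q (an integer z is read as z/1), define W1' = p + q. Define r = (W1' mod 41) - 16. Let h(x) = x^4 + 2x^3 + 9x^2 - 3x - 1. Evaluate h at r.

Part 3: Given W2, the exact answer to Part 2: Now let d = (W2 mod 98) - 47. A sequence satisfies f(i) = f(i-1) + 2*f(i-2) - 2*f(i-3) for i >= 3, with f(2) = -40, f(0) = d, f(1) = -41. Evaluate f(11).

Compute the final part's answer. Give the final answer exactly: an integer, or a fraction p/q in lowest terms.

Part 1: cross terms: (-35*27 - 7*-28)=-749, (7*31 - -25*27)=892, (-25*-28 - -35*31)=1785; twice the area = |1928| = 1928; area = 964; answer 964
Part 2: W1 = 964; threaded value p + q = 965; r = 6; 1*(6)^4 + 2*(6)^3 + 9*(6)^2 - 3*(6)^1 - 1 = (1296) + (432) + (324) + (-18) + (-1) = 2033; answer 2033
Part 3: W2 = 2033; d = 26; f(3) = 1*(-40) + 2*(-41) - 2*(26) = -174; iterating: f(3)=-174, f(4)=-172, f(5)=-440, f(6)=-436, f(7)=-972, f(8)=-964, f(9)=-2036, f(10)=-2020, f(11)=-4164; answer -4164

-4164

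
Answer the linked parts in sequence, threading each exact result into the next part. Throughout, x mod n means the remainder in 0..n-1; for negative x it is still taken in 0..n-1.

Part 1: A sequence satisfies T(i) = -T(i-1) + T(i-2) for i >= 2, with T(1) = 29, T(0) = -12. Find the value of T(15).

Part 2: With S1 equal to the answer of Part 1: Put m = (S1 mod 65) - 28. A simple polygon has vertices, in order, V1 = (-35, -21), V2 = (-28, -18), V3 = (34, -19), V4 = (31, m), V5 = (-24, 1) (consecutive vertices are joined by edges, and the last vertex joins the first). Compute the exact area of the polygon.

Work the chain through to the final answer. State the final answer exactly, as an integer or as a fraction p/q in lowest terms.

Part 1: T(2) = -1*(29) + 1*(-12) = -41; iterating: T(2)=-41, T(3)=70, T(4)=-111, T(5)=181, T(6)=-292, T(7)=473, T(8)=-765, T(9)=1238, T(10)=-2003, T(11)=3241, T(12)=-5244, T(13)=8485, T(14)=-13729, T(15)=22214; answer 22214
Part 2: S1 = 22214; m = 21; cross terms: (-35*-18 - -28*-21)=42, (-28*-19 - 34*-18)=1144, (34*21 - 31*-19)=1303, (31*1 - -24*21)=535, (-24*-21 - -35*1)=539; twice the area = |3563| = 3563; area = 3563/2; answer 3563/2

3563/2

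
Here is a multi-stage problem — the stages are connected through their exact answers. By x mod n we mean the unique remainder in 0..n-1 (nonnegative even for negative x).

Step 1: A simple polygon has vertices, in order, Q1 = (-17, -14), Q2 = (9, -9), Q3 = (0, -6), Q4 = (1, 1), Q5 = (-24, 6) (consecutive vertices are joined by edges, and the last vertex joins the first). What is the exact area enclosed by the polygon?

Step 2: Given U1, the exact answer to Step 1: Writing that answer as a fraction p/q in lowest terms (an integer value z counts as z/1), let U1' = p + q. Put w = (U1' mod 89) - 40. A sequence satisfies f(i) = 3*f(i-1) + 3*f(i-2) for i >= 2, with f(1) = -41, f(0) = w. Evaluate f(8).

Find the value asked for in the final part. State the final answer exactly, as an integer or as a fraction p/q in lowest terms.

-101817

Step 1: cross terms: (-17*-9 - 9*-14)=279, (9*-6 - 0*-9)=-54, (0*1 - 1*-6)=6, (1*6 - -24*1)=30, (-24*-14 - -17*6)=438; twice the area = |699| = 699; area = 699/2; answer 699/2
Step 2: U1 = 699/2; threaded value p + q = 701; w = 38; f(2) = 3*(-41) + 3*(38) = -9; iterating: f(2)=-9, f(3)=-150, f(4)=-477, f(5)=-1881, f(6)=-7074, f(7)=-26865, f(8)=-101817; answer -101817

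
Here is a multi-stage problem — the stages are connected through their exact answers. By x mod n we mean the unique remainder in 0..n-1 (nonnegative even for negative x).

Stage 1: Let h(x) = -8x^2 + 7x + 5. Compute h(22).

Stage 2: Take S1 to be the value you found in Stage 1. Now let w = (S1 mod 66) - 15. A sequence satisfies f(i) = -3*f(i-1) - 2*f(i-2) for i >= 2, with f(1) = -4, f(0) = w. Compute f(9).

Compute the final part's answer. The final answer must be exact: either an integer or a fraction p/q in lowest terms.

Stage 1: -8*(22)^2 + 7*(22)^1 + 5 = (-3872) + (154) + (5) = -3713; answer -3713
Stage 2: S1 = -3713; w = 34; f(2) = -3*(-4) - 2*(34) = -56; iterating: f(2)=-56, f(3)=176, f(4)=-416, f(5)=896, f(6)=-1856, f(7)=3776, f(8)=-7616, f(9)=15296; answer 15296

15296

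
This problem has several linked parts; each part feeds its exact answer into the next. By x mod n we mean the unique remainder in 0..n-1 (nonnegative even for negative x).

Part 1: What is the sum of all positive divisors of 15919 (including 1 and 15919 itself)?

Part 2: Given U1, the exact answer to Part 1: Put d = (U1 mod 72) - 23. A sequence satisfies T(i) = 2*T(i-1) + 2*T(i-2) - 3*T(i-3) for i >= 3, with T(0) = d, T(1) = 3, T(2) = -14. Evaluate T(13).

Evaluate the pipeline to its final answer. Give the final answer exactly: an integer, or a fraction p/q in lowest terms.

70515

Part 1: 15919 is prime, so its only divisors are 1 and 15919; sigma = 1 + 15919 = 15920; answer 15920
Part 2: U1 = 15920; d = -15; T(3) = 2*(-14) + 2*(3) - 3*(-15) = 23; iterating: T(3)=23, T(4)=9, T(5)=106, T(6)=161, T(7)=507, T(8)=1018, T(9)=2567, T(10)=5649, T(11)=13378, T(12)=30353, T(13)=70515; answer 70515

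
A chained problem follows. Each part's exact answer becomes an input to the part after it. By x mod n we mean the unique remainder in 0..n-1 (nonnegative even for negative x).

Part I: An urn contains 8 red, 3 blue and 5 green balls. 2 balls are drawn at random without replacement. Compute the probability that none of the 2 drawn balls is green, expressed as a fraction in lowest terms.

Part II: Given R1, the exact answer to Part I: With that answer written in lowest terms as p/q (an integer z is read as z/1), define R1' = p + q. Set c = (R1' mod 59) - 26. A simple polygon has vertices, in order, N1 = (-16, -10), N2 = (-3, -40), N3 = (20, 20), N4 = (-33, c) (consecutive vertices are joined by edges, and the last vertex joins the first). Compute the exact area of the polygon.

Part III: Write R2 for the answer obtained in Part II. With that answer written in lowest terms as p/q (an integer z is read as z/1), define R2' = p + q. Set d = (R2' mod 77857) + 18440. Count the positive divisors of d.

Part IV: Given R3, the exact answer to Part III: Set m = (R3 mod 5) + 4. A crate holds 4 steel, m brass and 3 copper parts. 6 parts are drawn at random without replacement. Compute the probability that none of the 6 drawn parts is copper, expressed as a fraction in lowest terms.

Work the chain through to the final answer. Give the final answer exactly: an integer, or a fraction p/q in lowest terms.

Part I: total draws C(16,2) = 120; favorable C(11,2) = 55; P = 11/24; answer 11/24
Part II: R1 = 11/24; threaded value p + q = 35; c = 9; cross terms: (-16*-40 - -3*-10)=610, (-3*20 - 20*-40)=740, (20*9 - -33*20)=840, (-33*-10 - -16*9)=474; twice the area = |2664| = 2664; area = 1332; answer 1332
Part III: R2 = 1332; threaded value p + q = 1333; d = 19773; 19773 = 3^2 * 13^3; number of divisors = (2+1) * (3+1) = 12; answer 12
Part IV: R3 = 12; m = 6; total draws C(13,6) = 1716; favorable C(10,6) = 210; P = 35/286; answer 35/286

35/286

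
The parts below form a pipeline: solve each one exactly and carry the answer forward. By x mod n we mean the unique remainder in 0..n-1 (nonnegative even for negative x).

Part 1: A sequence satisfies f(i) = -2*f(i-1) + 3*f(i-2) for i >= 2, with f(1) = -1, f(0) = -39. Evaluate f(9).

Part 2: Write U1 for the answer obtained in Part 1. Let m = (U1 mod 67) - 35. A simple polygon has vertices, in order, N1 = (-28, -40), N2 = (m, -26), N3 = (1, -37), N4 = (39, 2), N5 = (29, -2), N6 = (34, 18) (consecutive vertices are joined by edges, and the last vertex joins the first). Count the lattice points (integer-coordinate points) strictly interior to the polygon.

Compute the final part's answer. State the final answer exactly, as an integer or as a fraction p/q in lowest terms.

884

Part 1: f(2) = -2*(-1) + 3*(-39) = -115; iterating: f(2)=-115, f(3)=227, f(4)=-799, f(5)=2279, f(6)=-6955, f(7)=20747, f(8)=-62359, f(9)=186959; answer 186959
Part 2: U1 = 186959; m = -6; cross terms: (-28*-26 - -6*-40)=488, (-6*-37 - 1*-26)=248, (1*2 - 39*-37)=1445, (39*-2 - 29*2)=-136, (29*18 - 34*-2)=590, (34*-40 - -28*18)=-856; twice the area = |1779| = 1779; area = 1779/2; boundary points = 2 + 1 + 1 + 2 + 5 + 2 = 13; strictly interior points = area - boundary/2 + 1 = 884; answer 884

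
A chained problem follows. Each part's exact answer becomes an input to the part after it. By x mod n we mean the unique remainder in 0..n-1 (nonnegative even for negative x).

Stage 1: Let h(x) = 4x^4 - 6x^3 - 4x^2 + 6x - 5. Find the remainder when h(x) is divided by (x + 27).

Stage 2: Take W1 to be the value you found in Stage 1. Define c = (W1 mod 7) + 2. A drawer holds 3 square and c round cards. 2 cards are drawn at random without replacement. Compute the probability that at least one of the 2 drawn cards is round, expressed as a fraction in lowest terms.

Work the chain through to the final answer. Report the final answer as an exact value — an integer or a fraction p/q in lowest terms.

6/7

Stage 1: remainder = value at the root: 4*(-27)^4 - 6*(-27)^3 - 4*(-27)^2 + 6*(-27)^1 - 5 = (2125764) + (118098) + (-2916) + (-162) + (-5) = 2240779; answer 2240779
Stage 2: W1 = 2240779; c = 4; total draws C(7,2) = 21; complement C(3,2) = 3; favorable 21 - 3 = 18; P = 6/7; answer 6/7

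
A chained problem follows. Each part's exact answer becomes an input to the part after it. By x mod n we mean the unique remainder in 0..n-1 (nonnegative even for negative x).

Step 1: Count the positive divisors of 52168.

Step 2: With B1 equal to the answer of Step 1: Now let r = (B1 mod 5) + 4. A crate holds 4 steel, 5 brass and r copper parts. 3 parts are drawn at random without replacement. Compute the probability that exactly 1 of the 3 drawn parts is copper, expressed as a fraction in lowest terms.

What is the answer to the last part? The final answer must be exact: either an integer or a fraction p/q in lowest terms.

9/20

Step 1: 52168 = 2^3 * 6521; number of divisors = (3+1) * (1+1) = 8; answer 8
Step 2: B1 = 8; r = 7; total draws C(16,3) = 560; favorable C(7,1)*C(9,2) = 252; P = 9/20; answer 9/20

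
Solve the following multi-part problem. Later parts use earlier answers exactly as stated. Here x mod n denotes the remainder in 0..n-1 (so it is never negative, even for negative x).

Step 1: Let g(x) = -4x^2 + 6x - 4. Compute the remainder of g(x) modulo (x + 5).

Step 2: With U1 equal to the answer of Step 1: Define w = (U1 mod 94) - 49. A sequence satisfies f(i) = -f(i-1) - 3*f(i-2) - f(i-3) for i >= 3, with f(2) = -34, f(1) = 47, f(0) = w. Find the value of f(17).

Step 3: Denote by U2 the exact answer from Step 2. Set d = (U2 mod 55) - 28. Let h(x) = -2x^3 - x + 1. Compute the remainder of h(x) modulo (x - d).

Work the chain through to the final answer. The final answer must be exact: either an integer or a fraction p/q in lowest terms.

Step 1: remainder = value at the root: -4*(-5)^2 + 6*(-5)^1 - 4 = (-100) + (-30) + (-4) = -134; answer -134
Step 2: U1 = -134; w = 5; f(3) = -1*(-34) - 3*(47) - 1*(5) = -112; iterating: f(3)=-112, f(4)=167, f(5)=203, f(6)=-592, f(7)=-184, f(8)=1757, f(9)=-613, f(10)=-4474, f(11)=4556, f(12)=9479, f(13)=-18673, f(14)=-14320, f(15)=60860, f(16)=773, f(17)=-169033; answer -169033
Step 3: U2 = -169033; d = 9; remainder = value at the root: -2*(9)^3 - 1*(9)^1 + 1 = (-1458) + (-9) + (1) = -1466; answer -1466

-1466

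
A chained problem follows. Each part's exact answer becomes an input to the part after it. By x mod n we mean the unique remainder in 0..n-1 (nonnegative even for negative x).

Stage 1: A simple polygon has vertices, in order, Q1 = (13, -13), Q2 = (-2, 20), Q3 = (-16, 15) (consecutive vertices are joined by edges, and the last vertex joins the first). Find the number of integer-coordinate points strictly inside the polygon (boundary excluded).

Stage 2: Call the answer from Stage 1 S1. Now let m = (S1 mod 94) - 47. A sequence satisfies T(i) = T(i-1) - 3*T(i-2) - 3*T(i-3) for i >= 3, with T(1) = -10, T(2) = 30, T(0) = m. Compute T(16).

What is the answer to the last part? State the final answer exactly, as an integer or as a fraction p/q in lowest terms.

Stage 1: cross terms: (13*20 - -2*-13)=234, (-2*15 - -16*20)=290, (-16*-13 - 13*15)=13; twice the area = |537| = 537; area = 537/2; boundary points = 3 + 1 + 1 = 5; strictly interior points = area - boundary/2 + 1 = 267; answer 267
Stage 2: S1 = 267; m = 32; T(3) = 1*(30) - 3*(-10) - 3*(32) = -36; iterating: T(3)=-36, T(4)=-96, T(5)=-78, T(6)=318, T(7)=840, T(8)=120, T(9)=-3354, T(10)=-6234, T(11)=3468, T(12)=32232, T(13)=40530, T(14)=-66570, T(15)=-284856, T(16)=-206736; answer -206736

-206736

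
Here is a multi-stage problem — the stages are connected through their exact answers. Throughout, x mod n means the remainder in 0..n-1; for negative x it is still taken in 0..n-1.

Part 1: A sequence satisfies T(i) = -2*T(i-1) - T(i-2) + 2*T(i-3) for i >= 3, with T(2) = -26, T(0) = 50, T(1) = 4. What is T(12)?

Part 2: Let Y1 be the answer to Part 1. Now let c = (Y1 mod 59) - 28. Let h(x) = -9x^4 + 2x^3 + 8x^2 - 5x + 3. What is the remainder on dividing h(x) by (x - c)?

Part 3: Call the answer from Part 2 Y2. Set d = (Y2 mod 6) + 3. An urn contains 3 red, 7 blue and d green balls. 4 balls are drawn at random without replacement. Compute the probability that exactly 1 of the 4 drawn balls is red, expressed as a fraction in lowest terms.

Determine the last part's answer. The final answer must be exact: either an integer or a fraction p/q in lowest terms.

33/70

Part 1: T(3) = -2*(-26) - 1*(4) + 2*(50) = 148; iterating: T(3)=148, T(4)=-262, T(5)=324, T(6)=-90, T(7)=-668, T(8)=2074, T(9)=-3660, T(10)=3910, T(11)=-12, T(12)=-11206; answer -11206
Part 2: Y1 = -11206; c = -24; remainder = value at the root: -9*(-24)^4 + 2*(-24)^3 + 8*(-24)^2 - 5*(-24)^1 + 3 = (-2985984) + (-27648) + (4608) + (120) + (3) = -3008901; answer -3008901
Part 3: Y2 = -3008901; d = 6; total draws C(16,4) = 1820; favorable C(3,1)*C(13,3) = 858; P = 33/70; answer 33/70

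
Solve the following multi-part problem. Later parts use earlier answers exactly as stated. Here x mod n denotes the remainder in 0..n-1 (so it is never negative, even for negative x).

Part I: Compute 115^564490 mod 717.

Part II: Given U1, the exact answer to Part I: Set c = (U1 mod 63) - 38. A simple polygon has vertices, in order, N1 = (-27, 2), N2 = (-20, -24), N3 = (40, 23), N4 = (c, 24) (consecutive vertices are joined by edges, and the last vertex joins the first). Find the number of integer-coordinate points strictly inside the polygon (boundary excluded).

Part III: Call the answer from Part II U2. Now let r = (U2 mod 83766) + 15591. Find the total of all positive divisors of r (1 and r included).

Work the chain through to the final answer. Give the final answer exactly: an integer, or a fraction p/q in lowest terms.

Part I: squarings mod 717: 115^1=115, 115^2=319, 115^4=664, 115^8=658, 115^16=613, 115^32=61, 115^64=136, 115^128=571, 115^256=523, 115^512=352, 115^1024=580, 115^2048=127, 115^4096=355, 115^8192=550, 115^16384=643, 115^32768=457, 115^65536=202, 115^131072=652, 115^262144=640, 115^524288=193; 115^564490 = 115^2 * 115^8 * 115^256 * 115^1024 * 115^2048 * 115^4096 * 115^32768 * 115^524288 = 220 (mod 717); answer 220
Part II: U1 = 220; c = -7; cross terms: (-27*-24 - -20*2)=688, (-20*23 - 40*-24)=500, (40*24 - -7*23)=1121, (-7*2 - -27*24)=634; twice the area = |2943| = 2943; area = 2943/2; boundary points = 1 + 1 + 1 + 2 = 5; strictly interior points = area - boundary/2 + 1 = 1470; answer 1470
Part III: U2 = 1470; r = 17061; 17061 = 3 * 11^2 * 47; sigma = (1 + 3) * (1 + 11 + 121) * (1 + 47) = 4 * 133 * 48 = 25536; answer 25536

25536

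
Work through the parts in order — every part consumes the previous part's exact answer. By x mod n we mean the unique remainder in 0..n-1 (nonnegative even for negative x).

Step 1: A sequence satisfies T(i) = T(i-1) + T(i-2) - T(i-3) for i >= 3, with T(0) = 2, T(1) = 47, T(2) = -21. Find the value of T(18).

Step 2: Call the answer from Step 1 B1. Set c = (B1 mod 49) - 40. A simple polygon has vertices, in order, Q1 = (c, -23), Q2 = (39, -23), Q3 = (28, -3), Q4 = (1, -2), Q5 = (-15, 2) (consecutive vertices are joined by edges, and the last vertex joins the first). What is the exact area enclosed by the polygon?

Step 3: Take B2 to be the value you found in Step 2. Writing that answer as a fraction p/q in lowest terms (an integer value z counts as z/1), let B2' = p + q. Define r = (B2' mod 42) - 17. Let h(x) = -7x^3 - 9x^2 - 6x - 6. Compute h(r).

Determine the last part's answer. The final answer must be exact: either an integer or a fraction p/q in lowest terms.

Step 1: T(3) = 1*(-21) + 1*(47) - 1*(2) = 24; iterating: T(3)=24, T(4)=-44, T(5)=1, T(6)=-67, T(7)=-22, T(8)=-90, T(9)=-45, T(10)=-113, T(11)=-68, T(12)=-136, T(13)=-91, T(14)=-159, T(15)=-114, T(16)=-182, T(17)=-137, T(18)=-205; answer -205
Step 2: B1 = -205; c = 0; cross terms: (0*-23 - 39*-23)=897, (39*-3 - 28*-23)=527, (28*-2 - 1*-3)=-53, (1*2 - -15*-2)=-28, (-15*-23 - 0*2)=345; twice the area = |1688| = 1688; area = 844; answer 844
Step 3: B2 = 844; threaded value p + q = 845; r = -12; -7*(-12)^3 - 9*(-12)^2 - 6*(-12)^1 - 6 = (12096) + (-1296) + (72) + (-6) = 10866; answer 10866

10866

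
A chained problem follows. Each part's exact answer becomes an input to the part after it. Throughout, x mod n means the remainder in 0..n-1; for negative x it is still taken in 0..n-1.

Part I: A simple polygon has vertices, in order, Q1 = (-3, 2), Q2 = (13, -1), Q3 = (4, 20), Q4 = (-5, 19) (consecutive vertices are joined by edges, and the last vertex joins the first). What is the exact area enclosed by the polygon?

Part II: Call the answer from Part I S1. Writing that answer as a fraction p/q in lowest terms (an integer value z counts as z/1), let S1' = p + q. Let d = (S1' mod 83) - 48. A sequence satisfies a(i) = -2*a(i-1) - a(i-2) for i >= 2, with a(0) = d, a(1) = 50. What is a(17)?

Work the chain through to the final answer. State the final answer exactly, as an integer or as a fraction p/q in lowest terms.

Part I: cross terms: (-3*-1 - 13*2)=-23, (13*20 - 4*-1)=264, (4*19 - -5*20)=176, (-5*2 - -3*19)=47; twice the area = |464| = 464; area = 232; answer 232
Part II: S1 = 232; threaded value p + q = 233; d = 19; a(2) = -2*(50) - 1*(19) = -119; iterating: a(2)=-119, a(3)=188, a(4)=-257, a(5)=326, a(6)=-395, a(7)=464, a(8)=-533, a(9)=602, a(10)=-671, a(11)=740, a(12)=-809, a(13)=878, a(14)=-947, a(15)=1016, a(16)=-1085, a(17)=1154; answer 1154

1154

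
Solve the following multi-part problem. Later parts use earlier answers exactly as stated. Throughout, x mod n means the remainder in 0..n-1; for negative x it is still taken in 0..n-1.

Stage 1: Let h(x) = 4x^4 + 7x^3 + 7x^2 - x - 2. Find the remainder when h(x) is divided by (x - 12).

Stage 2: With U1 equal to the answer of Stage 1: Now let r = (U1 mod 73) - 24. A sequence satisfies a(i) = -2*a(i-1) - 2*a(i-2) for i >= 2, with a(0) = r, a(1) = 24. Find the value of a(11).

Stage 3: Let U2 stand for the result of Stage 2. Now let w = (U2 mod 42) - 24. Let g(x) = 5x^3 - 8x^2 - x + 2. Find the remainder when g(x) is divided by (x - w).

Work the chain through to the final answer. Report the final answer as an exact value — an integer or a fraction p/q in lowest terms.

Stage 1: remainder = value at the root: 4*(12)^4 + 7*(12)^3 + 7*(12)^2 - 1*(12)^1 - 2 = (82944) + (12096) + (1008) + (-12) + (-2) = 96034; answer 96034
Stage 2: U1 = 96034; r = 15; a(2) = -2*(24) - 2*(15) = -78; iterating: a(2)=-78, a(3)=108, a(4)=-60, a(5)=-96, a(6)=312, a(7)=-432, a(8)=240, a(9)=384, a(10)=-1248, a(11)=1728; answer 1728
Stage 3: U2 = 1728; w = -18; remainder = value at the root: 5*(-18)^3 - 8*(-18)^2 - 1*(-18)^1 + 2 = (-29160) + (-2592) + (18) + (2) = -31732; answer -31732

-31732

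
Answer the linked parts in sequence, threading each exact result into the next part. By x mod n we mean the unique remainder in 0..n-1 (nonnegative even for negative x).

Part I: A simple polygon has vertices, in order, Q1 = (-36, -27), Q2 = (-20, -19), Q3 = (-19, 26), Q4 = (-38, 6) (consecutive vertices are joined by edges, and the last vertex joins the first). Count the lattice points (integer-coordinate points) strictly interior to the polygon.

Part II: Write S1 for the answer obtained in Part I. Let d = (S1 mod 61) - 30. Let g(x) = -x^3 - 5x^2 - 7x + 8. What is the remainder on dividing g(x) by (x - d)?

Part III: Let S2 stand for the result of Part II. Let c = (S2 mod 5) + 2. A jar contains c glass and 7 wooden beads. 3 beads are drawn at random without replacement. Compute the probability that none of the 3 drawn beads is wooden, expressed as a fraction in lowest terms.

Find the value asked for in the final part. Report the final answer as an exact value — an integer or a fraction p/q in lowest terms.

1/120

Part I: cross terms: (-36*-19 - -20*-27)=144, (-20*26 - -19*-19)=-881, (-19*6 - -38*26)=874, (-38*-27 - -36*6)=1242; twice the area = |1379| = 1379; area = 1379/2; boundary points = 8 + 1 + 1 + 1 = 11; strictly interior points = area - boundary/2 + 1 = 685; answer 685
Part II: S1 = 685; d = -16; remainder = value at the root: -1*(-16)^3 - 5*(-16)^2 - 7*(-16)^1 + 8 = (4096) + (-1280) + (112) + (8) = 2936; answer 2936
Part III: S2 = 2936; c = 3; total draws C(10,3) = 120; favorable C(3,3) = 1; P = 1/120; answer 1/120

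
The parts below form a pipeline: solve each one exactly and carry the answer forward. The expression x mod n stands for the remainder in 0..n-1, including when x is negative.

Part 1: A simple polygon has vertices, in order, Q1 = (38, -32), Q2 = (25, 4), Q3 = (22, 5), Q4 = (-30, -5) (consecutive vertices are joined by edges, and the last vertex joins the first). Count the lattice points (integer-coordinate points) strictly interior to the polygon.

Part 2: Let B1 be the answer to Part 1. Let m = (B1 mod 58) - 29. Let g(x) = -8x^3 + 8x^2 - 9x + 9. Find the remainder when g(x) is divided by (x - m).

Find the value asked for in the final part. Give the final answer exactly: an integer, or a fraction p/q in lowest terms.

Part 1: cross terms: (38*4 - 25*-32)=952, (25*5 - 22*4)=37, (22*-5 - -30*5)=40, (-30*-32 - 38*-5)=1150; twice the area = |2179| = 2179; area = 2179/2; boundary points = 1 + 1 + 2 + 1 = 5; strictly interior points = area - boundary/2 + 1 = 1088; answer 1088
Part 2: B1 = 1088; m = 15; remainder = value at the root: -8*(15)^3 + 8*(15)^2 - 9*(15)^1 + 9 = (-27000) + (1800) + (-135) + (9) = -25326; answer -25326

-25326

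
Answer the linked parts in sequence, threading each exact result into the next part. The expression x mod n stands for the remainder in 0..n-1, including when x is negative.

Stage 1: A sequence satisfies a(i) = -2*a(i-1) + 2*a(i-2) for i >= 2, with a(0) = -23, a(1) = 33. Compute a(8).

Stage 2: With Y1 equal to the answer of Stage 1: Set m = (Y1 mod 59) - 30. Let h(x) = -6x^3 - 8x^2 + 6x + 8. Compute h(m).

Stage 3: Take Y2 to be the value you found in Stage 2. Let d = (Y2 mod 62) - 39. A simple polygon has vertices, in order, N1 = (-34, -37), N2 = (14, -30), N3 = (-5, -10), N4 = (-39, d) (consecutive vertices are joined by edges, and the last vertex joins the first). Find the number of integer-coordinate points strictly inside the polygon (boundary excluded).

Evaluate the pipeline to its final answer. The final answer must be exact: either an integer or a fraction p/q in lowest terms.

671

Stage 1: a(2) = -2*(33) + 2*(-23) = -112; iterating: a(2)=-112, a(3)=290, a(4)=-804, a(5)=2188, a(6)=-5984, a(7)=16344, a(8)=-44656; answer -44656
Stage 2: Y1 = -44656; m = -23; -6*(-23)^3 - 8*(-23)^2 + 6*(-23)^1 + 8 = (73002) + (-4232) + (-138) + (8) = 68640; answer 68640
Stage 3: Y2 = 68640; d = -33; cross terms: (-34*-30 - 14*-37)=1538, (14*-10 - -5*-30)=-290, (-5*-33 - -39*-10)=-225, (-39*-37 - -34*-33)=321; twice the area = |1344| = 1344; area = 672; boundary points = 1 + 1 + 1 + 1 = 4; strictly interior points = area - boundary/2 + 1 = 671; answer 671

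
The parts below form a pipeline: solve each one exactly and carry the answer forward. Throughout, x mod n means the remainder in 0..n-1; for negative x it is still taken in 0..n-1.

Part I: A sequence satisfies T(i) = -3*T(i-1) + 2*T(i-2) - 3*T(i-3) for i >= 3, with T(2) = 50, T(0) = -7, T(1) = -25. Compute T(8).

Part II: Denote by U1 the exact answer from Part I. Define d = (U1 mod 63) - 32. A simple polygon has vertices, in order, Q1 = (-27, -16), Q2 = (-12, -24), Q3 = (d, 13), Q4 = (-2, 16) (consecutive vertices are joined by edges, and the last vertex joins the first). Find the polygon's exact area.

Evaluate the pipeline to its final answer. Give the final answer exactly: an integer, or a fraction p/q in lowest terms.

Part I: T(3) = -3*(50) + 2*(-25) - 3*(-7) = -179; iterating: T(3)=-179, T(4)=712, T(5)=-2644, T(6)=9893, T(7)=-37103, T(8)=139027; answer 139027
Part II: U1 = 139027; d = 17; cross terms: (-27*-24 - -12*-16)=456, (-12*13 - 17*-24)=252, (17*16 - -2*13)=298, (-2*-16 - -27*16)=464; twice the area = |1470| = 1470; area = 735; answer 735

735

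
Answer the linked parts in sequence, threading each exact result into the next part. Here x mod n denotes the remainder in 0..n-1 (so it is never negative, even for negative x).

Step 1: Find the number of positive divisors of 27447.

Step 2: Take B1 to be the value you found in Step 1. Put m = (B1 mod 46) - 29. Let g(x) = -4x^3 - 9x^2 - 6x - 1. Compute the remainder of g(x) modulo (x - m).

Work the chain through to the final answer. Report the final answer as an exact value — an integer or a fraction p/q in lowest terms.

33200

Step 1: 27447 = 3 * 7 * 1307; number of divisors = (1+1) * (1+1) * (1+1) = 8; answer 8
Step 2: B1 = 8; m = -21; remainder = value at the root: -4*(-21)^3 - 9*(-21)^2 - 6*(-21)^1 - 1 = (37044) + (-3969) + (126) + (-1) = 33200; answer 33200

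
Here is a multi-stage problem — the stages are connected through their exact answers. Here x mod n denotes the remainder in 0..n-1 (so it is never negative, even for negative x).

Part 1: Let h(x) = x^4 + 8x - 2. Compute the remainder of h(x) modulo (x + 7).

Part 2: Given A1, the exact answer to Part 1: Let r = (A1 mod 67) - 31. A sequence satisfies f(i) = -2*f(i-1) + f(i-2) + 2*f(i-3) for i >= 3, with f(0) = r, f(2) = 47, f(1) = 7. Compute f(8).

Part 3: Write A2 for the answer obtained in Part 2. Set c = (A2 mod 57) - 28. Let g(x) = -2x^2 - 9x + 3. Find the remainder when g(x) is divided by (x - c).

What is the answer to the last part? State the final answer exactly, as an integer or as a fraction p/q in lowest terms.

Part 1: remainder = value at the root: 1*(-7)^4 + 8*(-7)^1 - 2 = (2401) + (-56) + (-2) = 2343; answer 2343
Part 2: A1 = 2343; r = 34; f(3) = -2*(47) + 1*(7) + 2*(34) = -19; iterating: f(3)=-19, f(4)=99, f(5)=-123, f(6)=307, f(7)=-539, f(8)=1139; answer 1139
Part 3: A2 = 1139; c = 28; remainder = value at the root: -2*(28)^2 - 9*(28)^1 + 3 = (-1568) + (-252) + (3) = -1817; answer -1817

-1817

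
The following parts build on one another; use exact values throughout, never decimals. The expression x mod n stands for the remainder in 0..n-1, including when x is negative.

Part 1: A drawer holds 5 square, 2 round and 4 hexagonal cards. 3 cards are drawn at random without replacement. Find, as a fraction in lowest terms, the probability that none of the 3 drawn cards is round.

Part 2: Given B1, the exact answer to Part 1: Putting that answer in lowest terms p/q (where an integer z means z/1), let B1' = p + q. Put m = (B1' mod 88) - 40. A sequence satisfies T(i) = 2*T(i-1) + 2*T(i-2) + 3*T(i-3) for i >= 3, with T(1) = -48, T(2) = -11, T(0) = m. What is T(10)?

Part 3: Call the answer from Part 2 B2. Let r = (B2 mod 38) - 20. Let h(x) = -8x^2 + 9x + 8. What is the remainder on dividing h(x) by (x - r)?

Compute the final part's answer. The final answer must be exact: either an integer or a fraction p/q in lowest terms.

-576

Part 1: total draws C(11,3) = 165; favorable C(9,3) = 84; P = 28/55; answer 28/55
Part 2: B1 = 28/55; threaded value p + q = 83; m = 43; T(3) = 2*(-11) + 2*(-48) + 3*(43) = 11; iterating: T(3)=11, T(4)=-144, T(5)=-299, T(6)=-853, T(7)=-2736, T(8)=-8075, T(9)=-24181, T(10)=-72720; answer -72720
Part 3: B2 = -72720; r = -8; remainder = value at the root: -8*(-8)^2 + 9*(-8)^1 + 8 = (-512) + (-72) + (8) = -576; answer -576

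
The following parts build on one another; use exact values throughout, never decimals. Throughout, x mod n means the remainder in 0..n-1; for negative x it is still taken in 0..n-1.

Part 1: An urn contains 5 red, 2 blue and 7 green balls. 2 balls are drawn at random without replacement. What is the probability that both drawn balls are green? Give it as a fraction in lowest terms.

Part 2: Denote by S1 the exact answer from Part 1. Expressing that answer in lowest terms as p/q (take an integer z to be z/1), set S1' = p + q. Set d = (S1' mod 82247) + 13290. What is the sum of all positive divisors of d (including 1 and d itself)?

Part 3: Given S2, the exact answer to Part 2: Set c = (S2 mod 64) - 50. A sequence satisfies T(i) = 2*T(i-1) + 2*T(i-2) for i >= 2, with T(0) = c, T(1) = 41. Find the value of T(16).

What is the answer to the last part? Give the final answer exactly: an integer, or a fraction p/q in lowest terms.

130316288

Part 1: total draws C(14,2) = 91; favorable C(7,2) = 21; P = 3/13; answer 3/13
Part 2: S1 = 3/13; threaded value p + q = 16; d = 13306; 13306 = 2 * 6653; sigma = (1 + 2) * (1 + 6653) = 3 * 6654 = 19962; answer 19962
Part 3: S2 = 19962; c = 8; T(2) = 2*(41) + 2*(8) = 98; iterating: T(2)=98, T(3)=278, T(4)=752, T(5)=2060, T(6)=5624, T(7)=15368, T(8)=41984, T(9)=114704, T(10)=313376, T(11)=856160, T(12)=2339072, T(13)=6390464, T(14)=17459072, T(15)=47699072, T(16)=130316288; answer 130316288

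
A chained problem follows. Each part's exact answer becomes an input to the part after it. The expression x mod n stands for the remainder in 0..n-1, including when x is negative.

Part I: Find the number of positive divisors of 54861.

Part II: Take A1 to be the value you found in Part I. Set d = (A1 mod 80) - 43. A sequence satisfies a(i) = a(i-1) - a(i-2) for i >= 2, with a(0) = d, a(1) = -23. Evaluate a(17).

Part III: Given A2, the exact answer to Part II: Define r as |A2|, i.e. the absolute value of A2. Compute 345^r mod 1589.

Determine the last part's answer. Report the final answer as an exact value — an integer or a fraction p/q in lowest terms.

261

Part I: 54861 = 3 * 18287; number of divisors = (1+1) * (1+1) = 4; answer 4
Part II: A1 = 4; d = -39; a(2) = 1*(-23) - 1*(-39) = 16; iterating: a(2)=16, a(3)=39, a(4)=23, a(5)=-16, a(6)=-39, a(7)=-23, a(8)=16, a(9)=39, a(10)=23, a(11)=-16, a(12)=-39, a(13)=-23, a(14)=16, a(15)=39, a(16)=23, a(17)=-16; answer -16
Part III: A2 = -16; r = 16; squarings mod 1589: 345^1=345, 345^2=1439, 345^4=254, 345^8=956, 345^16=261; 345^16 = 345^16 = 261 (mod 1589); answer 261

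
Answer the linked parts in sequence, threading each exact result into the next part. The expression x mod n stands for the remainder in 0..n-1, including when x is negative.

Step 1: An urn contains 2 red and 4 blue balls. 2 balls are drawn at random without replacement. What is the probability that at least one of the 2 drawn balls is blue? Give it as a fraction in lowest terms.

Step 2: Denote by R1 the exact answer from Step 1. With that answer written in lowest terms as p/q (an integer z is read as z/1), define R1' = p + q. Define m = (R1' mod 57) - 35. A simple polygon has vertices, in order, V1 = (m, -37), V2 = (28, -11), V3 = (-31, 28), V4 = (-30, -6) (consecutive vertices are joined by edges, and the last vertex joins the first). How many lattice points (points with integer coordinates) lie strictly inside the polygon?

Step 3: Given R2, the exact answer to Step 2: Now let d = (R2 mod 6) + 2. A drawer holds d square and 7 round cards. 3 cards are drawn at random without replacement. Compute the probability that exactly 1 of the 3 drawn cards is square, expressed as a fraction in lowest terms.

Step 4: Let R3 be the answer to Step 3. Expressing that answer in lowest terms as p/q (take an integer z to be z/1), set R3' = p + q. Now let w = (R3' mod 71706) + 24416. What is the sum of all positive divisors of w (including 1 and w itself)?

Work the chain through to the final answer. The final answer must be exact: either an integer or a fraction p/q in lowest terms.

Step 1: total draws C(6,2) = 15; complement C(2,2) = 1; favorable 15 - 1 = 14; P = 14/15; answer 14/15
Step 2: R1 = 14/15; threaded value p + q = 29; m = -6; cross terms: (-6*-11 - 28*-37)=1102, (28*28 - -31*-11)=443, (-31*-6 - -30*28)=1026, (-30*-37 - -6*-6)=1074; twice the area = |3645| = 3645; area = 3645/2; boundary points = 2 + 1 + 1 + 1 = 5; strictly interior points = area - boundary/2 + 1 = 1821; answer 1821
Step 3: R2 = 1821; d = 5; total draws C(12,3) = 220; favorable C(5,1)*C(7,2) = 105; P = 21/44; answer 21/44
Step 4: R3 = 21/44; threaded value p + q = 65; w = 24481; 24481 is prime, so its only divisors are 1 and 24481; sigma = 1 + 24481 = 24482; answer 24482

24482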